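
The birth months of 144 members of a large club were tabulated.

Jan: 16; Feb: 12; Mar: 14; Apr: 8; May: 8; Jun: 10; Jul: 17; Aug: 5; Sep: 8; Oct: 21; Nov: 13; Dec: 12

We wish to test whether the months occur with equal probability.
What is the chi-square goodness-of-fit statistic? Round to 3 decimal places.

19.000

Under H₀ each category has probability 1/12, so each expected count is 144/12 = 12.
cat         O        E   (O−E)²/E
Jan        16       12     1.3333
Feb        12       12     0.0000
Mar        14       12     0.3333
Apr         8       12     1.3333
May         8       12     1.3333
Jun        10       12     0.3333
Jul        17       12     2.0833
Aug         5       12     4.0833
Sep         8       12     1.3333
Oct        21       12     6.7500
Nov        13       12     0.0833
Dec        12       12     0.0000
Sum = 19.000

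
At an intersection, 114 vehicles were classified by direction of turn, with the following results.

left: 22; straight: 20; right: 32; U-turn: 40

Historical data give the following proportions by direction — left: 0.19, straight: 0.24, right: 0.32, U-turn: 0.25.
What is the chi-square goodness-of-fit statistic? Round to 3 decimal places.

Expected counts E_i = n·p_i: 114×0.19 = 21.66, 114×0.24 = 27.36, 114×0.32 = 36.48, 114×0.25 = 28.5.
χ² = (22−21.66)²/21.66 + (20−27.36)²/27.36 + (32−36.48)²/36.48 + (40−28.5)²/28.5
   = 0.0053 + 1.9799 + 0.5502 + 4.6404
Sum = 7.176

7.176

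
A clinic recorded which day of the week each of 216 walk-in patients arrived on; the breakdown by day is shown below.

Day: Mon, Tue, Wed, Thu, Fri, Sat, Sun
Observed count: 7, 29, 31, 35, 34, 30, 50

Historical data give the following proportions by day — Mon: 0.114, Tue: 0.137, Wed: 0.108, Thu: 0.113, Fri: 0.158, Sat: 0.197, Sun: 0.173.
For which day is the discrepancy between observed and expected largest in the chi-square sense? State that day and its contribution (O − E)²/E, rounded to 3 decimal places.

Mon, 12.614

Expected counts E_i = n·p_i: 216×0.114 = 24.624, 216×0.137 = 29.592, 216×0.108 = 23.328, 216×0.113 = 24.408, 216×0.158 = 34.128, 216×0.197 = 42.552, 216×0.173 = 37.368.
Mon: (7 − 24.624)²/24.624 = 310.605376/24.624 = 12.6139
Tue: (29 − 29.592)²/29.592 = 0.350464/29.592 = 0.0118
Wed: (31 − 23.328)²/23.328 = 58.859584/23.328 = 2.5231
Thu: (35 − 24.408)²/24.408 = 112.190464/24.408 = 4.5965
Fri: (34 − 34.128)²/34.128 = 0.016384/34.128 = 0.0005
Sat: (30 − 42.552)²/42.552 = 157.552704/42.552 = 3.7026
Sun: (50 − 37.368)²/37.368 = 159.567424/37.368 = 4.2702
The largest term is for Mon: 12.614.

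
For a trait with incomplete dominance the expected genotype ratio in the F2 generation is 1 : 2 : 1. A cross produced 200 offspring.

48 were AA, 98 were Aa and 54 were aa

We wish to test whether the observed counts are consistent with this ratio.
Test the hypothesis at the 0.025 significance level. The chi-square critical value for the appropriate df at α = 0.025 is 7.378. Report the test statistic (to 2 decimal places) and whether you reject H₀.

0.44; do not reject

Ratio total = 4. Expected counts: 200×1/4 = 50, 200×2/4 = 100, 200×1/4 = 50.
cat         O        E   (O−E)²/E
AA         48       50      0.080
Aa         98      100      0.040
aa         54       50      0.320
Sum = 0.44
df = 2. Since 0.44 < 7.378, we do not reject H₀.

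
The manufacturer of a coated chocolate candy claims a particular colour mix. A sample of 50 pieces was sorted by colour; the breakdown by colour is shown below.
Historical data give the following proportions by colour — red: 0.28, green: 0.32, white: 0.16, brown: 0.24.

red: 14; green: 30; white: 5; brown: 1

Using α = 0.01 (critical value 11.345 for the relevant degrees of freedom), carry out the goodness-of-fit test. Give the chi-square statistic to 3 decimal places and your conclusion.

23.458; reject

Expected counts E_i = n·p_i: 50×0.28 = 14, 50×0.32 = 16, 50×0.16 = 8, 50×0.24 = 12.
red: (14 − 14)²/14 = 0/14 = 0.0000
green: (30 − 16)²/16 = 196/16 = 12.2500
white: (5 − 8)²/8 = 9/8 = 1.1250
brown: (1 − 12)²/12 = 121/12 = 10.0833
Sum = 23.458
df = 3. Since 23.458 > 11.345, we reject H₀.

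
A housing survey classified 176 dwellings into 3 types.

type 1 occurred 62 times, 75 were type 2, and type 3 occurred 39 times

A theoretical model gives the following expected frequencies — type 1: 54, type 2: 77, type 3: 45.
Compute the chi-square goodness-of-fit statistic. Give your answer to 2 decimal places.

2.04

type 1: (62 − 54)²/54 = 64/54 = 1.185
type 2: (75 − 77)²/77 = 4/77 = 0.052
type 3: (39 − 45)²/45 = 36/45 = 0.800
Sum = 2.04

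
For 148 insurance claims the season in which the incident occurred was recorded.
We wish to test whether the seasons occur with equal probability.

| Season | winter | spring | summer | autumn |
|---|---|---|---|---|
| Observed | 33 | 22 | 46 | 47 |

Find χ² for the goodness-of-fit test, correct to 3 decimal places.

Expected count for each of the 4 categories: 148/4 = 37.
winter: (33 − 37)²/37 = 16/37 = 0.4324
spring: (22 − 37)²/37 = 225/37 = 6.0811
summer: (46 − 37)²/37 = 81/37 = 2.1892
autumn: (47 − 37)²/37 = 100/37 = 2.7027
Sum = 11.405

11.405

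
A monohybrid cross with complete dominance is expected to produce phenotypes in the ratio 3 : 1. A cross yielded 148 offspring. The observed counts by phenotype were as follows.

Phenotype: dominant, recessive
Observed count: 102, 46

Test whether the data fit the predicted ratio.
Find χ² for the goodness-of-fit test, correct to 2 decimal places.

Ratio total = 4. Expected counts: 148×3/4 = 111, 148×1/4 = 37.
cat            O        E   (O−E)²/E
dominant     102      111      0.730
recessive     46       37      2.189
Sum = 2.92

2.92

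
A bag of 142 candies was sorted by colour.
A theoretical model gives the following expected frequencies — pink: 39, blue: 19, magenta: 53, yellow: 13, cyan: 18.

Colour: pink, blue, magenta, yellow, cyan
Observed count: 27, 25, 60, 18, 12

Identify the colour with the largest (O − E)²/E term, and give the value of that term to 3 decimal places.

cat          O        E   (O−E)²/E
pink        27       39     3.6923
blue        25       19     1.8947
magenta     60       53     0.9245
yellow      18       13     1.9231
cyan        12       18     2.0000
The largest term is for pink: 3.692.

pink, 3.692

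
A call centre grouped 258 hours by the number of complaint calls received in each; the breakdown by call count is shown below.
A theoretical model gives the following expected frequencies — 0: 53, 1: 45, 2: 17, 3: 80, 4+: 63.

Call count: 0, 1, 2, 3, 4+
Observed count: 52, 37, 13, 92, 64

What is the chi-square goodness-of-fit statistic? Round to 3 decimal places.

cat         O        E   (O−E)²/E
0          52       53     0.0189
1          37       45     1.4222
2          13       17     0.9412
3          92       80     1.8000
4+         64       63     0.0159
Sum = 4.198

4.198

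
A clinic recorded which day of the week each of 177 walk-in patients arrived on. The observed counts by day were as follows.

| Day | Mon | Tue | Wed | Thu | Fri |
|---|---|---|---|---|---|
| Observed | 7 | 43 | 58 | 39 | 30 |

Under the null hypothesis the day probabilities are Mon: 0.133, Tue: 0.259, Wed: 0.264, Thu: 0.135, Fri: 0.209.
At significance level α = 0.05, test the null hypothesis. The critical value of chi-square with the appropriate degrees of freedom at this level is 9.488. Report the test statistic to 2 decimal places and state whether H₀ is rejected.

Expected counts E_i = n·p_i: 177×0.133 = 23.541, 177×0.259 = 45.843, 177×0.264 = 46.728, 177×0.135 = 23.895, 177×0.209 = 36.993.
χ² = (7−23.541)²/23.541 + (43−45.843)²/45.843 + (58−46.728)²/46.728 + (39−23.895)²/23.895 + (30−36.993)²/36.993
   = 11.622 + 0.176 + 2.719 + 9.548 + 1.322
Sum = 25.39
df = 4. Since 25.39 > 9.488, we reject H₀.

25.39; reject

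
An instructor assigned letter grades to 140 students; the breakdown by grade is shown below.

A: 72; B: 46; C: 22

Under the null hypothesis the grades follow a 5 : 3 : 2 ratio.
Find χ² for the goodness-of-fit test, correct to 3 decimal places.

Ratio total = 10. Expected counts: 140×5/10 = 70, 140×3/10 = 42, 140×2/10 = 28.
A: (72 − 70)²/70 = 4/70 = 0.0571
B: (46 − 42)²/42 = 16/42 = 0.3810
C: (22 − 28)²/28 = 36/28 = 1.2857
Sum = 1.724

1.724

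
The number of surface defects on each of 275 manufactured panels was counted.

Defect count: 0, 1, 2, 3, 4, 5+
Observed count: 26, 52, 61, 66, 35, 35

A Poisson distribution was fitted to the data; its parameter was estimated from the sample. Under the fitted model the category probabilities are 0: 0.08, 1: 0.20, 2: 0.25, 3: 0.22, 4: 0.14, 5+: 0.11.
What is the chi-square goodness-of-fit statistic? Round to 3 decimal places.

3.329

Expected counts E_i = n·p_i: 275×0.08 = 22, 275×0.20 = 55, 275×0.25 = 68.75, 275×0.22 = 60.5, 275×0.14 = 38.5, 275×0.11 = 30.25.
cat         O        E   (O−E)²/E
0          26       22     0.7273
1          52       55     0.1636
2          61    68.75     0.8736
3          66     60.5     0.5000
4          35     38.5     0.3182
5+         35    30.25     0.7459
Sum = 3.329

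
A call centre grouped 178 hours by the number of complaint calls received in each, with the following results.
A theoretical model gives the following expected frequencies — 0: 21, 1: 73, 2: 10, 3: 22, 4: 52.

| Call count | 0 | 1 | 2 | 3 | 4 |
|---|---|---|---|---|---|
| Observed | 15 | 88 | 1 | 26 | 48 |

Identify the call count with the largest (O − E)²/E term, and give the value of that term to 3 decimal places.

2, 8.100

0: (15 − 21)²/21 = 36/21 = 1.7143
1: (88 − 73)²/73 = 225/73 = 3.0822
2: (1 − 10)²/10 = 81/10 = 8.1000
3: (26 − 22)²/22 = 16/22 = 0.7273
4: (48 − 52)²/52 = 16/52 = 0.3077
The largest term is for 2: 8.100.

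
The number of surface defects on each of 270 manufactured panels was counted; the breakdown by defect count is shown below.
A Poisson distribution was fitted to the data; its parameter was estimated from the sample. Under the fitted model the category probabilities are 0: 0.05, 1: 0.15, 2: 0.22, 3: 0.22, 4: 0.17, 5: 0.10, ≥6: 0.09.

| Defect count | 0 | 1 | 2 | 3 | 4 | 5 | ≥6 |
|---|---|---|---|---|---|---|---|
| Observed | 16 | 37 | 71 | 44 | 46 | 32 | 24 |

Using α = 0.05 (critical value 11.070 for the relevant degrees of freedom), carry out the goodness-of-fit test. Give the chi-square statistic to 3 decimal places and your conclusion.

7.953; do not reject

Expected counts E_i = n·p_i: 270×0.05 = 13.5, 270×0.15 = 40.5, 270×0.22 = 59.4, 270×0.22 = 59.4, 270×0.17 = 45.9, 270×0.10 = 27, 270×0.09 = 24.3.
0: (16 − 13.5)²/13.5 = 6.25/13.5 = 0.4630
1: (37 − 40.5)²/40.5 = 12.25/40.5 = 0.3025
2: (71 − 59.4)²/59.4 = 134.56/59.4 = 2.2653
3: (44 − 59.4)²/59.4 = 237.16/59.4 = 3.9926
4: (46 − 45.9)²/45.9 = 0.01/45.9 = 0.0002
5: (32 − 27)²/27 = 25/27 = 0.9259
≥6: (24 − 24.3)²/24.3 = 0.09/24.3 = 0.0037
Sum = 7.953
df = 5. Since 7.953 < 11.070, we do not reject H₀.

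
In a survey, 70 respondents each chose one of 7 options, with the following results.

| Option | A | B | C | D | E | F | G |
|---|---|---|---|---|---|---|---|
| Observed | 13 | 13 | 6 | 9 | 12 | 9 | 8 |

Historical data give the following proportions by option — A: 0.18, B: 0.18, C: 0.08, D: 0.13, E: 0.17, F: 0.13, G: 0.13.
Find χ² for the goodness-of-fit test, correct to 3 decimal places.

Expected counts E_i = n·p_i: 70×0.18 = 12.6, 70×0.18 = 12.6, 70×0.08 = 5.6, 70×0.13 = 9.1, 70×0.17 = 11.9, 70×0.13 = 9.1, 70×0.13 = 9.1.
cat         O        E   (O−E)²/E
A          13     12.6     0.0127
B          13     12.6     0.0127
C           6      5.6     0.0286
D           9      9.1     0.0011
E          12     11.9     0.0008
F           9      9.1     0.0011
G           8      9.1     0.1330
Sum = 0.190

0.190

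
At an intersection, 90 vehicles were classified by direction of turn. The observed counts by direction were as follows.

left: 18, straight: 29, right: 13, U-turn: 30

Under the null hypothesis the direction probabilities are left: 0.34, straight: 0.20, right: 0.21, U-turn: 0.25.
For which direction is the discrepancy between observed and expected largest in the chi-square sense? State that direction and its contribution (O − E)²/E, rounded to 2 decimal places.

straight, 6.72

Expected counts E_i = n·p_i: 90×0.34 = 30.6, 90×0.20 = 18, 90×0.21 = 18.9, 90×0.25 = 22.5.
χ² = (18−30.6)²/30.6 + (29−18)²/18 + (13−18.9)²/18.9 + (30−22.5)²/22.5
   = 5.188 + 6.722 + 1.842 + 2.500
The largest term is for straight: 6.72.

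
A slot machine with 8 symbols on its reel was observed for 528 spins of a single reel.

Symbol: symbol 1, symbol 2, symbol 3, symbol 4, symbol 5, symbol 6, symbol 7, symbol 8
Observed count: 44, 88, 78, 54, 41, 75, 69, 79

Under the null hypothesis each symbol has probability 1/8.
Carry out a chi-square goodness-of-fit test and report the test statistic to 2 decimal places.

32.42

Expected count for each of the 8 categories: 528/8 = 66.
symbol 1: (44 − 66)²/66 = 484/66 = 7.333
symbol 2: (88 − 66)²/66 = 484/66 = 7.333
symbol 3: (78 − 66)²/66 = 144/66 = 2.182
symbol 4: (54 − 66)²/66 = 144/66 = 2.182
symbol 5: (41 − 66)²/66 = 625/66 = 9.470
symbol 6: (75 − 66)²/66 = 81/66 = 1.227
symbol 7: (69 − 66)²/66 = 9/66 = 0.136
symbol 8: (79 − 66)²/66 = 169/66 = 2.561
Sum = 32.42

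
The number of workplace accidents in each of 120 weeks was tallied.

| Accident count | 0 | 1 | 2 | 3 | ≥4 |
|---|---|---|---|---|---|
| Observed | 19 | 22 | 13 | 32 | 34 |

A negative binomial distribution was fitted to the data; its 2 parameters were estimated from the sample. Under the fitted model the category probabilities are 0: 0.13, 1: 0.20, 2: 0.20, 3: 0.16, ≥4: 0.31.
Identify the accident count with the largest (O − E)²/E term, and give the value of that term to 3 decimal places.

Expected counts E_i = n·p_i: 120×0.13 = 15.6, 120×0.20 = 24, 120×0.20 = 24, 120×0.16 = 19.2, 120×0.31 = 37.2.
χ² = (19−15.6)²/15.6 + (22−24)²/24 + (13−24)²/24 + (32−19.2)²/19.2 + (34−37.2)²/37.2
   = 0.7410 + 0.1667 + 5.0417 + 8.5333 + 0.2753
The largest term is for 3: 8.533.

3, 8.533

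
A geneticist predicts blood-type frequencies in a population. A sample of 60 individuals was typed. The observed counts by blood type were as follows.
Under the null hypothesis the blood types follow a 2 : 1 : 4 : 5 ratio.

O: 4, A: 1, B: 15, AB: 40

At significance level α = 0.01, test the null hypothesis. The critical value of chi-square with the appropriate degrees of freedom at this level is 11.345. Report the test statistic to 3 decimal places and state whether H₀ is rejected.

Ratio total = 12. Expected counts: 60×2/12 = 10, 60×1/12 = 5, 60×4/12 = 20, 60×5/12 = 25.
cat         O        E   (O−E)²/E
O           4       10     3.6000
A           1        5     3.2000
B          15       20     1.2500
AB         40       25     9.0000
Sum = 17.050
df = 3. Since 17.050 > 11.345, we reject H₀.

17.050; reject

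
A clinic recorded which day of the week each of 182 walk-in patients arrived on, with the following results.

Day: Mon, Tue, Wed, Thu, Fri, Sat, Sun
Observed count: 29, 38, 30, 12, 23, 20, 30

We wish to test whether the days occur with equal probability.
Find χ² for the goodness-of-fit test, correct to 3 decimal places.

16.385

Under H₀ each category has probability 1/7, so each expected count is 182/7 = 26.
χ² = (29−26)²/26 + (38−26)²/26 + (30−26)²/26 + (12−26)²/26 + (23−26)²/26 + (20−26)²/26 + (30−26)²/26
   = 0.3462 + 5.5385 + 0.6154 + 7.5385 + 0.3462 + 1.3846 + 0.6154
Sum = 16.385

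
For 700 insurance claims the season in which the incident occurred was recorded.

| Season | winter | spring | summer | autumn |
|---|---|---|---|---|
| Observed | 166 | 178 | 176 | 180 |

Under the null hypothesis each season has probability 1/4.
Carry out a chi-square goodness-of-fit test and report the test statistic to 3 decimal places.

0.663

Expected count for each of the 4 categories: 700/4 = 175.
χ² = (166−175)²/175 + (178−175)²/175 + (176−175)²/175 + (180−175)²/175
   = 0.4629 + 0.0514 + 0.0057 + 0.1429
Sum = 0.663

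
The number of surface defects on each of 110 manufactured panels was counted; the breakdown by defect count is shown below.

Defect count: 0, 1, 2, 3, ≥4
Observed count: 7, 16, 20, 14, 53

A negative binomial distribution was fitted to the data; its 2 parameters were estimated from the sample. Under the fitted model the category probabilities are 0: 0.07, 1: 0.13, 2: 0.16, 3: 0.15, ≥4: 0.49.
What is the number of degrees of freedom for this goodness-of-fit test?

There are k = 5 categories and 2 parameters estimated from the data, so df = 5 − 1 − 2 = 2.

2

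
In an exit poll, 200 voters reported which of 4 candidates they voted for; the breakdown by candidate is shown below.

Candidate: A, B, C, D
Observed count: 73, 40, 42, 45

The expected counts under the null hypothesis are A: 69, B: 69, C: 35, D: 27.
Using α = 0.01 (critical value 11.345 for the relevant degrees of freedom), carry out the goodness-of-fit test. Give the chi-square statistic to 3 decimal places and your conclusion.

25.820; reject

χ² = (73−69)²/69 + (40−69)²/69 + (42−35)²/35 + (45−27)²/27
   = 0.2319 + 12.1884 + 1.4000 + 12.0000
Sum = 25.820
df = 3. Since 25.820 > 11.345, we reject H₀.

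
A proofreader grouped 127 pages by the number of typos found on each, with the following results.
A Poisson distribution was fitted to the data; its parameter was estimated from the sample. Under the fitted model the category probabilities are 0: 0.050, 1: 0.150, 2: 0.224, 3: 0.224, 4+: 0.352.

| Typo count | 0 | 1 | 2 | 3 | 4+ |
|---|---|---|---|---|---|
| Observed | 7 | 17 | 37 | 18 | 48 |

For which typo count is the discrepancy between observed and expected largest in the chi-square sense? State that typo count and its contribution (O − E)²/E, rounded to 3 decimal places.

3, 3.837

Expected counts E_i = n·p_i: 127×0.050 = 6.35, 127×0.150 = 19.05, 127×0.224 = 28.448, 127×0.224 = 28.448, 127×0.352 = 44.704.
cat         O        E   (O−E)²/E
0           7     6.35     0.0665
1          17    19.05     0.2206
2          37   28.448     2.5709
3          18   28.448     3.8372
4+         48   44.704     0.2430
The largest term is for 3: 3.837.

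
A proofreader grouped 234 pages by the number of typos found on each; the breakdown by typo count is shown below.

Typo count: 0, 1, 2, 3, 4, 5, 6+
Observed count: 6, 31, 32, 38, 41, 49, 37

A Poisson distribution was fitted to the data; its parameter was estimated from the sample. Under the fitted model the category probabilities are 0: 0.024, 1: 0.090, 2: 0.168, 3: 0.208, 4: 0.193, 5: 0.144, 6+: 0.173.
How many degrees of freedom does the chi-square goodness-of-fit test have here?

There are k = 7 categories and 1 parameter estimated from the data, so df = 7 − 1 − 1 = 5.

5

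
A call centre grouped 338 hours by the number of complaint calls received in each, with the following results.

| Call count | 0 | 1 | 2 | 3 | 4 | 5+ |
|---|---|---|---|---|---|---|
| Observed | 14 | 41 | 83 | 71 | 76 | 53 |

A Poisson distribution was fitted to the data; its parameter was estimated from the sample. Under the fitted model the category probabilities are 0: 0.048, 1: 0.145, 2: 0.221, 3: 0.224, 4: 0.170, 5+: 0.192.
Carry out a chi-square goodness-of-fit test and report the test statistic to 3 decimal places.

10.993

Expected counts E_i = n·p_i: 338×0.048 = 16.224, 338×0.145 = 49.01, 338×0.221 = 74.698, 338×0.224 = 75.712, 338×0.170 = 57.46, 338×0.192 = 64.896.
cat         O        E   (O−E)²/E
0          14   16.224     0.3049
1          41    49.01     1.3091
2          83   74.698     0.9227
3          71   75.712     0.2933
4          76    57.46     5.9821
5+         53   64.896     2.1806
Sum = 10.993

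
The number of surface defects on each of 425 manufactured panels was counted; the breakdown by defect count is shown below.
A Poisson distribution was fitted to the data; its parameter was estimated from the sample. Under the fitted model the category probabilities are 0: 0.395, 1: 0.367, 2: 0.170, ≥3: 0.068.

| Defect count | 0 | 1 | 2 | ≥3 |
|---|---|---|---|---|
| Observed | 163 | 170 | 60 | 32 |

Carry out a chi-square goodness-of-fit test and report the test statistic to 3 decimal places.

3.812

Expected counts E_i = n·p_i: 425×0.395 = 167.875, 425×0.367 = 155.975, 425×0.170 = 72.25, 425×0.068 = 28.9.
cat         O        E   (O−E)²/E
0         163  167.875     0.1416
1         170  155.975     1.2611
2          60    72.25     2.0770
≥3         32     28.9     0.3325
Sum = 3.812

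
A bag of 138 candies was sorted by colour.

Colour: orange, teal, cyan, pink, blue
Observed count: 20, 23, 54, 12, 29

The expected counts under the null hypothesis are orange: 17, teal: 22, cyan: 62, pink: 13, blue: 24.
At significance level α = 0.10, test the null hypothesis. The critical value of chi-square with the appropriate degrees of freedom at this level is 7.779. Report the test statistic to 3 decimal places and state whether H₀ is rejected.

2.726; do not reject

orange: (20 − 17)²/17 = 9/17 = 0.5294
teal: (23 − 22)²/22 = 1/22 = 0.0455
cyan: (54 − 62)²/62 = 64/62 = 1.0323
pink: (12 − 13)²/13 = 1/13 = 0.0769
blue: (29 − 24)²/24 = 25/24 = 1.0417
Sum = 2.726
df = 4. Since 2.726 < 7.779, we do not reject H₀.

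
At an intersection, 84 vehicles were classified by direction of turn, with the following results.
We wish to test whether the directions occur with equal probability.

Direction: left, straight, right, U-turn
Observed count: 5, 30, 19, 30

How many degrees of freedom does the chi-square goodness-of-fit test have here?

There are k = 4 categories and no parameters were estimated from the data, so df = 4 − 1 = 3.

3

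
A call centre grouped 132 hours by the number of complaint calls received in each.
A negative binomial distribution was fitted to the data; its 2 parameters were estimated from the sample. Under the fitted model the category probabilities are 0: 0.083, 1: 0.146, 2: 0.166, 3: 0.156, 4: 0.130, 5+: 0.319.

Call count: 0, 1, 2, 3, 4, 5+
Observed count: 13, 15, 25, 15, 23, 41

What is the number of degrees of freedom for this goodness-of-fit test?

3

There are k = 6 categories and 2 parameters estimated from the data, so df = 6 − 1 − 2 = 3.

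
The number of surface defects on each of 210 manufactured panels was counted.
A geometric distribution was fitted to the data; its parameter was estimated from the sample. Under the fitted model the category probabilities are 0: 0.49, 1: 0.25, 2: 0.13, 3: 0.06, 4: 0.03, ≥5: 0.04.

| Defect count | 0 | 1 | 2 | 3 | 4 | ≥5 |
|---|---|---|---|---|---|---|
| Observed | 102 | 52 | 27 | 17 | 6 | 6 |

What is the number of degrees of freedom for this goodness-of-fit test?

There are k = 6 categories and 1 parameter estimated from the data, so df = 6 − 1 − 1 = 4.

4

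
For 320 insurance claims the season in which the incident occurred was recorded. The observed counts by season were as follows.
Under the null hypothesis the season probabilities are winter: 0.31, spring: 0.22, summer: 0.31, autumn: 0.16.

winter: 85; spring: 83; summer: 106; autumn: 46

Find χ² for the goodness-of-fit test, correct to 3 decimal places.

5.282

Expected counts E_i = n·p_i: 320×0.31 = 99.2, 320×0.22 = 70.4, 320×0.31 = 99.2, 320×0.16 = 51.2.
winter: (85 − 99.2)²/99.2 = 201.64/99.2 = 2.0327
spring: (83 − 70.4)²/70.4 = 158.76/70.4 = 2.2551
summer: (106 − 99.2)²/99.2 = 46.24/99.2 = 0.4661
autumn: (46 − 51.2)²/51.2 = 27.04/51.2 = 0.5281
Sum = 5.282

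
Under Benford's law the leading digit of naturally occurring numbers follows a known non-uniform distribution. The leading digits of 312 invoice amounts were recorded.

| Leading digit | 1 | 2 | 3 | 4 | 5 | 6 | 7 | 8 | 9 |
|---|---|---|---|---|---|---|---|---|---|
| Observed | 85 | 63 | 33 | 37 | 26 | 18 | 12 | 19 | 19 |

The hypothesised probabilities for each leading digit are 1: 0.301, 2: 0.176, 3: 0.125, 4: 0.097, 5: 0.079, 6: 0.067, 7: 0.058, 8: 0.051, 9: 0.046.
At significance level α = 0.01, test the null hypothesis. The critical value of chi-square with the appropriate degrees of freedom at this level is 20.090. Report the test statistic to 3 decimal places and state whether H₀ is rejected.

Expected counts E_i = n·p_i: 312×0.301 = 93.912, 312×0.176 = 54.912, 312×0.125 = 39, 312×0.097 = 30.264, 312×0.079 = 24.648, 312×0.067 = 20.904, 312×0.058 = 18.096, 312×0.051 = 15.912, 312×0.046 = 14.352.
cat         O        E   (O−E)²/E
1          85   93.912     0.8457
2          63   54.912     1.1913
3          33       39     0.9231
4          37   30.264     1.4993
5          26   24.648     0.0742
6          18   20.904     0.4034
7          12   18.096     2.0536
8          19   15.912     0.5993
9          19   14.352     1.5053
Sum = 9.095
df = 8. Since 9.095 < 20.090, we do not reject H₀.

9.095; do not reject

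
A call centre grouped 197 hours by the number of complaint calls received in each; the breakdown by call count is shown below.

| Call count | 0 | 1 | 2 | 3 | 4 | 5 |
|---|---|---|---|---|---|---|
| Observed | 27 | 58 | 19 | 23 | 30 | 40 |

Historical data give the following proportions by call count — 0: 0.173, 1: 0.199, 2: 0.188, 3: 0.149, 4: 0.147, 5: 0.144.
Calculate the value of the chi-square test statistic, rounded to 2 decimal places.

25.45

Expected counts E_i = n·p_i: 197×0.173 = 34.081, 197×0.199 = 39.203, 197×0.188 = 37.036, 197×0.149 = 29.353, 197×0.147 = 28.959, 197×0.144 = 28.368.
cat         O        E   (O−E)²/E
0          27   34.081      1.471
1          58   39.203      9.013
2          19   37.036      8.783
3          23   29.353      1.375
4          30   28.959      0.037
5          40   28.368      4.770
Sum = 25.45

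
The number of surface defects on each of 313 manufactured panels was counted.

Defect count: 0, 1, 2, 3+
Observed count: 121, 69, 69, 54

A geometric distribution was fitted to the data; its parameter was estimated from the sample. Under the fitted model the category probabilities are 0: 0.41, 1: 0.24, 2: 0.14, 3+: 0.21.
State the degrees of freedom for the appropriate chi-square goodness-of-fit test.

2

There are k = 4 categories and 1 parameter estimated from the data, so df = 4 − 1 − 1 = 2.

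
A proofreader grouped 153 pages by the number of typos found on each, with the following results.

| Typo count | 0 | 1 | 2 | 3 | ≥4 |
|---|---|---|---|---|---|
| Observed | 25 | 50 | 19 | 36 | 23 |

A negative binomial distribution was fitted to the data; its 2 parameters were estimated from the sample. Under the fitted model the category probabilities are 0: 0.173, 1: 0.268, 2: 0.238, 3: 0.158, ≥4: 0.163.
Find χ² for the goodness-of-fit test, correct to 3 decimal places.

Expected counts E_i = n·p_i: 153×0.173 = 26.469, 153×0.268 = 41.004, 153×0.238 = 36.414, 153×0.158 = 24.174, 153×0.163 = 24.939.
χ² = (25−26.469)²/26.469 + (50−41.004)²/41.004 + (19−36.414)²/36.414 + (36−24.174)²/24.174 + (23−24.939)²/24.939
   = 0.0815 + 1.9737 + 8.3278 + 5.7853 + 0.1508
Sum = 16.319

16.319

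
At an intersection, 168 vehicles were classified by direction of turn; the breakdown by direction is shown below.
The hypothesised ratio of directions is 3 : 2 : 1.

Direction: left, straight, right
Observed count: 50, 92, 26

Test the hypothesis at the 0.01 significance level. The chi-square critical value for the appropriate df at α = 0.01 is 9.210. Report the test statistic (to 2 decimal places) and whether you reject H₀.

Ratio total = 6. Expected counts: 168×3/6 = 84, 168×2/6 = 56, 168×1/6 = 28.
χ² = (50−84)²/84 + (92−56)²/56 + (26−28)²/28
   = 13.762 + 23.143 + 0.143
Sum = 37.05
df = 2. Since 37.05 > 9.210, we reject H₀.

37.05; reject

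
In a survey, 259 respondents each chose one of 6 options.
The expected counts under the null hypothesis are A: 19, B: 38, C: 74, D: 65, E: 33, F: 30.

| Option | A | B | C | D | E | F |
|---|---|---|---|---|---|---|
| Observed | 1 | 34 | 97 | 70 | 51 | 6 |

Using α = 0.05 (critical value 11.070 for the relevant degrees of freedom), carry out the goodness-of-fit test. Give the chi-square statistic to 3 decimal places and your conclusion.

χ² = (1−19)²/19 + (34−38)²/38 + (97−74)²/74 + (70−65)²/65 + (51−33)²/33 + (6−30)²/30
   = 17.0526 + 0.4211 + 7.1486 + 0.3846 + 9.8182 + 19.2000
Sum = 54.025
df = 5. Since 54.025 > 11.070, we reject H₀.

54.025; reject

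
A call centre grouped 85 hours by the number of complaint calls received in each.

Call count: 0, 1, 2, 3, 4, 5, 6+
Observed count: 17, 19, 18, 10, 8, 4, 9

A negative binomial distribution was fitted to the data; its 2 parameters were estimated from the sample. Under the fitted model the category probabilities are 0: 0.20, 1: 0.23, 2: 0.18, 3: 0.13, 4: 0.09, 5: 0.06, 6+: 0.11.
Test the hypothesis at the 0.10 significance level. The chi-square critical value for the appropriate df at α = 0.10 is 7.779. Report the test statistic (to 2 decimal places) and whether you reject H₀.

Expected counts E_i = n·p_i: 85×0.20 = 17, 85×0.23 = 19.55, 85×0.18 = 15.3, 85×0.13 = 11.05, 85×0.09 = 7.65, 85×0.06 = 5.1, 85×0.11 = 9.35.
χ² = (17−17)²/17 + (19−19.55)²/19.55 + (18−15.3)²/15.3 + (10−11.05)²/11.05 + (8−7.65)²/7.65 + (4−5.1)²/5.1 + (9−9.35)²/9.35
   = 0.000 + 0.015 + 0.476 + 0.100 + 0.016 + 0.237 + 0.013
Sum = 0.86
df = 4. Since 0.86 < 7.779, we do not reject H₀.

0.86; do not reject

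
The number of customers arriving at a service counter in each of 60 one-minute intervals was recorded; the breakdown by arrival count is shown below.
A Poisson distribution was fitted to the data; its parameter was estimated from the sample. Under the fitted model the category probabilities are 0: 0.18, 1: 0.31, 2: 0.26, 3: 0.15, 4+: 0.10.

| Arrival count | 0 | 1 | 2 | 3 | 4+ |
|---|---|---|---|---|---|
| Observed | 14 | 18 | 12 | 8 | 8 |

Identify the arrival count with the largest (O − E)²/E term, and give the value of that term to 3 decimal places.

0, 0.948

Expected counts E_i = n·p_i: 60×0.18 = 10.8, 60×0.31 = 18.6, 60×0.26 = 15.6, 60×0.15 = 9, 60×0.10 = 6.
χ² = (14−10.8)²/10.8 + (18−18.6)²/18.6 + (12−15.6)²/15.6 + (8−9)²/9 + (8−6)²/6
   = 0.9481 + 0.0194 + 0.8308 + 0.1111 + 0.6667
The largest term is for 0: 0.948.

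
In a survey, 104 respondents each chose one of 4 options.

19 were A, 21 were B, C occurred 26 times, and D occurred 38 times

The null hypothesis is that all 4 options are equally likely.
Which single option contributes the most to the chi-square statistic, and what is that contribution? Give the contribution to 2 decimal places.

Expected count for each of the 4 categories: 104/4 = 26.
χ² = (19−26)²/26 + (21−26)²/26 + (26−26)²/26 + (38−26)²/26
   = 1.885 + 0.962 + 0.000 + 5.538
The largest term is for D: 5.54.

D, 5.54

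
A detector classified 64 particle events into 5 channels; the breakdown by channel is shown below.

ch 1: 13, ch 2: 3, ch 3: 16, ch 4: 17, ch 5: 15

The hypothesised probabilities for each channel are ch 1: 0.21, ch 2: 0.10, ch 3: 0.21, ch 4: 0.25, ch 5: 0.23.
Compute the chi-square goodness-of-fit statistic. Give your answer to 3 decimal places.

2.376

Expected counts E_i = n·p_i: 64×0.21 = 13.44, 64×0.10 = 6.4, 64×0.21 = 13.44, 64×0.25 = 16, 64×0.23 = 14.72.
χ² = (13−13.44)²/13.44 + (3−6.4)²/6.4 + (16−13.44)²/13.44 + (17−16)²/16 + (15−14.72)²/14.72
   = 0.0144 + 1.8063 + 0.4876 + 0.0625 + 0.0053
Sum = 2.376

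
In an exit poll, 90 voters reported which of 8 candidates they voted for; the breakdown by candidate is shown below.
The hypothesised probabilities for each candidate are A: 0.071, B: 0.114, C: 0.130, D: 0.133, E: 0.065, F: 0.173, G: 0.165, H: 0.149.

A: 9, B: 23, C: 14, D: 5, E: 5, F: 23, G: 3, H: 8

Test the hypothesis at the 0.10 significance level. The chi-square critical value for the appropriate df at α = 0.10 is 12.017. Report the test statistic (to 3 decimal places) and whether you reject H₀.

36.704; reject

Expected counts E_i = n·p_i: 90×0.071 = 6.39, 90×0.114 = 10.26, 90×0.130 = 11.7, 90×0.133 = 11.97, 90×0.065 = 5.85, 90×0.173 = 15.57, 90×0.165 = 14.85, 90×0.149 = 13.41.
χ² = (9−6.39)²/6.39 + (23−10.26)²/10.26 + (14−11.7)²/11.7 + (5−11.97)²/11.97 + (5−5.85)²/5.85 + (23−15.57)²/15.57 + (3−14.85)²/14.85 + (8−13.41)²/13.41
   = 1.0661 + 15.8195 + 0.4521 + 4.0586 + 0.1235 + 3.5456 + 9.4561 + 2.1826
Sum = 36.704
df = 7. Since 36.704 > 12.017, we reject H₀.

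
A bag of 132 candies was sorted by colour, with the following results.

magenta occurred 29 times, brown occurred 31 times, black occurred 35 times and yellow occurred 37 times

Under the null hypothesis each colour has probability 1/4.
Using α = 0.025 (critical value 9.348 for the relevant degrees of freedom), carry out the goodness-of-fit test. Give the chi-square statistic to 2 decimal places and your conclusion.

Expected count for each of the 4 categories: 132/4 = 33.
magenta: (29 − 33)²/33 = 16/33 = 0.485
brown: (31 − 33)²/33 = 4/33 = 0.121
black: (35 − 33)²/33 = 4/33 = 0.121
yellow: (37 − 33)²/33 = 16/33 = 0.485
Sum = 1.21
df = 3. Since 1.21 < 9.348, we do not reject H₀.

1.21; do not reject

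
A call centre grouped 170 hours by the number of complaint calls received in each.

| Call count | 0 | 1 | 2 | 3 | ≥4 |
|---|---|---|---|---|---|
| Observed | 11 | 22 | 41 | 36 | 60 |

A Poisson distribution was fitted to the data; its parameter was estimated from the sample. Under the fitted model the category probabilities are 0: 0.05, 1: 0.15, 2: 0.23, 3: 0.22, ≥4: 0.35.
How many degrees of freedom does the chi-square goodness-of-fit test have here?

3

There are k = 5 categories and 1 parameter estimated from the data, so df = 5 − 1 − 1 = 3.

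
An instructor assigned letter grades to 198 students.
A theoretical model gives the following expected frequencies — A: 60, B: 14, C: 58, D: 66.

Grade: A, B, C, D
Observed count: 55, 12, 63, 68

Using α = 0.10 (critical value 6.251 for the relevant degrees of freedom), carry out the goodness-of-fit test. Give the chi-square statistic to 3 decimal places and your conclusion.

1.194; do not reject

cat         O        E   (O−E)²/E
A          55       60     0.4167
B          12       14     0.2857
C          63       58     0.4310
D          68       66     0.0606
Sum = 1.194
df = 3. Since 1.194 < 6.251, we do not reject H₀.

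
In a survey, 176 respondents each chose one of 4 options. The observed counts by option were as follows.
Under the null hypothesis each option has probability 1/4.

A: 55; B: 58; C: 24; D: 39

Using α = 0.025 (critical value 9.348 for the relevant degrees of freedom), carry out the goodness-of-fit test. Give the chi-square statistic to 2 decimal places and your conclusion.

Under H₀ each category has probability 1/4, so each expected count is 176/4 = 44.
cat         O        E   (O−E)²/E
A          55       44      2.750
B          58       44      4.455
C          24       44      9.091
D          39       44      0.568
Sum = 16.86
df = 3. Since 16.86 > 9.348, we reject H₀.

16.86; reject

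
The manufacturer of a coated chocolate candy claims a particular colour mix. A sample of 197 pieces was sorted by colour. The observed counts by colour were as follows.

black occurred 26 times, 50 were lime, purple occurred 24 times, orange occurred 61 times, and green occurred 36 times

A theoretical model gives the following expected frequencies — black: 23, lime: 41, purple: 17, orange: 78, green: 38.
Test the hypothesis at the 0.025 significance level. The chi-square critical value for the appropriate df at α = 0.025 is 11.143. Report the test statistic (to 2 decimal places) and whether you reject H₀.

black: (26 − 23)²/23 = 9/23 = 0.391
lime: (50 − 41)²/41 = 81/41 = 1.976
purple: (24 − 17)²/17 = 49/17 = 2.882
orange: (61 − 78)²/78 = 289/78 = 3.705
green: (36 − 38)²/38 = 4/38 = 0.105
Sum = 9.06
df = 4. Since 9.06 < 11.143, we do not reject H₀.

9.06; do not reject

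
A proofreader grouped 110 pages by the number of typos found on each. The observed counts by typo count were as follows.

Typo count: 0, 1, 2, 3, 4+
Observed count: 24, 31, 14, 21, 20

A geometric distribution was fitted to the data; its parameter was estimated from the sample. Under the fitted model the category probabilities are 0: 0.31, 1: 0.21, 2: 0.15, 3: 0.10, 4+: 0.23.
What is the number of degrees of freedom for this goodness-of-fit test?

There are k = 5 categories and 1 parameter estimated from the data, so df = 5 − 1 − 1 = 3.

3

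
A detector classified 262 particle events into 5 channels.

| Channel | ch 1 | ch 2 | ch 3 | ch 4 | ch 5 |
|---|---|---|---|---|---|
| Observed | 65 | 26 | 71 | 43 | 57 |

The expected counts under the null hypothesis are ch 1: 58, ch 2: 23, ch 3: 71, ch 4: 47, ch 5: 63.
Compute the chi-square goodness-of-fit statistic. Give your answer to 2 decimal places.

2.15

cat         O        E   (O−E)²/E
ch 1       65       58      0.845
ch 2       26       23      0.391
ch 3       71       71      0.000
ch 4       43       47      0.340
ch 5       57       63      0.571
Sum = 2.15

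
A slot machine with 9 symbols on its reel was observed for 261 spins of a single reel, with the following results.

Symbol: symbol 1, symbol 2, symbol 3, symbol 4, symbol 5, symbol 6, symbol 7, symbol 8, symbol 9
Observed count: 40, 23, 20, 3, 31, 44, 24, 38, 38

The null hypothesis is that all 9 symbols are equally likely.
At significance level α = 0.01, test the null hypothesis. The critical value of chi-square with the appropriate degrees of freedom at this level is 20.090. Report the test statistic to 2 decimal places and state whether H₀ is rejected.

Under H₀ each category has probability 1/9, so each expected count is 261/9 = 29.
χ² = (40−29)²/29 + (23−29)²/29 + (20−29)²/29 + (3−29)²/29 + (31−29)²/29 + (44−29)²/29 + (24−29)²/29 + (38−29)²/29 + (38−29)²/29
   = 4.172 + 1.241 + 2.793 + 23.310 + 0.138 + 7.759 + 0.862 + 2.793 + 2.793
Sum = 45.86
df = 8. Since 45.86 > 20.090, we reject H₀.

45.86; reject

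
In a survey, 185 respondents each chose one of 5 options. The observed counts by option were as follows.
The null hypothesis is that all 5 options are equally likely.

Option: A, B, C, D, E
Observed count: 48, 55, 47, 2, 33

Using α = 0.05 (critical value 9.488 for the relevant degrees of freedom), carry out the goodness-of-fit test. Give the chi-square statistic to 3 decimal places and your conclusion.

Under H₀ each category has probability 1/5, so each expected count is 185/5 = 37.
cat         O        E   (O−E)²/E
A          48       37     3.2703
B          55       37     8.7568
C          47       37     2.7027
D           2       37    33.1081
E          33       37     0.4324
Sum = 48.270
df = 4. Since 48.270 > 9.488, we reject H₀.

48.270; reject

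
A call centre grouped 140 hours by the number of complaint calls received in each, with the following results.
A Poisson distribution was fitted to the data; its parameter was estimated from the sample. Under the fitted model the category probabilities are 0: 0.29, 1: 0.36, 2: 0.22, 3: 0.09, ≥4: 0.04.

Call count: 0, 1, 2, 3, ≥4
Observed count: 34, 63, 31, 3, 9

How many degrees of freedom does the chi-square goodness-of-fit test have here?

There are k = 5 categories and 1 parameter estimated from the data, so df = 5 − 1 − 1 = 3.

3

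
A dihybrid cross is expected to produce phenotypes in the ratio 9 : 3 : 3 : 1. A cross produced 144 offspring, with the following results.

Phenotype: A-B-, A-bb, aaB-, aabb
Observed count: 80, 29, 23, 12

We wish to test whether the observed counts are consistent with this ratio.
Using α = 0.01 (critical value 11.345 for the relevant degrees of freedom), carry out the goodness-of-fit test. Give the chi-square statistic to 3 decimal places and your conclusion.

1.753; do not reject

Ratio total = 16. Expected counts: 144×9/16 = 81, 144×3/16 = 27, 144×3/16 = 27, 144×1/16 = 9.
A-B-: (80 − 81)²/81 = 1/81 = 0.0123
A-bb: (29 − 27)²/27 = 4/27 = 0.1481
aaB-: (23 − 27)²/27 = 16/27 = 0.5926
aabb: (12 − 9)²/9 = 9/9 = 1.0000
Sum = 1.753
df = 3. Since 1.753 < 11.345, we do not reject H₀.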